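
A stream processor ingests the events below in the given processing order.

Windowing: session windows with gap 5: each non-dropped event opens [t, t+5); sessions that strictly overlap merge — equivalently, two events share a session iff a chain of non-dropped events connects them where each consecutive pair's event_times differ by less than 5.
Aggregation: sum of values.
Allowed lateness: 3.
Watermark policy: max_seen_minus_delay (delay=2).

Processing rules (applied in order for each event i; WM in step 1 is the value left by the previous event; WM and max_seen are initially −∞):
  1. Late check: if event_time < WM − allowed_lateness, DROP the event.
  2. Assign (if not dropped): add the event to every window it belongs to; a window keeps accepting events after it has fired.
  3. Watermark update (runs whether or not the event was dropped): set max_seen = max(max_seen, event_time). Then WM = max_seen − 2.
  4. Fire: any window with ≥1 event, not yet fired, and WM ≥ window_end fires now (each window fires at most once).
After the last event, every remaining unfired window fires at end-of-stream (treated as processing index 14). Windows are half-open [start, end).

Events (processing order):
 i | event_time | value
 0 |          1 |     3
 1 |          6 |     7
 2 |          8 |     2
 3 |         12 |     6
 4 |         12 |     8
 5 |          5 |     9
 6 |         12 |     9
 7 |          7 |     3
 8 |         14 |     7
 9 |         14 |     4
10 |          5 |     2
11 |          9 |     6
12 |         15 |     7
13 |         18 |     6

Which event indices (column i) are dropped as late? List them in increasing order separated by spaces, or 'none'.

5 10

i=0 t=1 v=3: → [1,6); WM=-1
i=1 t=6 v=7: → [6,11); WM=4
i=2 t=8 v=2: → [6,13); WM=6
i=3 t=12 v=6: → [6,17); WM=10
i=4 t=12 v=8: → [6,17); WM=10
i=5 t=5 v=9: DROP (t<10-3); WM=10
i=6 t=12 v=9: → [6,17); WM=10
i=7 t=7 v=3: → [6,17); WM=10
i=8 t=14 v=7: → [6,19); WM=12
i=9 t=14 v=4: → [6,19); WM=12
i=10 t=5 v=2: DROP (t<12-3); WM=12
i=11 t=9 v=6: → [6,19); WM=12
i=12 t=15 v=7: → [6,20); WM=13
i=13 t=18 v=6: → [6,23); WM=16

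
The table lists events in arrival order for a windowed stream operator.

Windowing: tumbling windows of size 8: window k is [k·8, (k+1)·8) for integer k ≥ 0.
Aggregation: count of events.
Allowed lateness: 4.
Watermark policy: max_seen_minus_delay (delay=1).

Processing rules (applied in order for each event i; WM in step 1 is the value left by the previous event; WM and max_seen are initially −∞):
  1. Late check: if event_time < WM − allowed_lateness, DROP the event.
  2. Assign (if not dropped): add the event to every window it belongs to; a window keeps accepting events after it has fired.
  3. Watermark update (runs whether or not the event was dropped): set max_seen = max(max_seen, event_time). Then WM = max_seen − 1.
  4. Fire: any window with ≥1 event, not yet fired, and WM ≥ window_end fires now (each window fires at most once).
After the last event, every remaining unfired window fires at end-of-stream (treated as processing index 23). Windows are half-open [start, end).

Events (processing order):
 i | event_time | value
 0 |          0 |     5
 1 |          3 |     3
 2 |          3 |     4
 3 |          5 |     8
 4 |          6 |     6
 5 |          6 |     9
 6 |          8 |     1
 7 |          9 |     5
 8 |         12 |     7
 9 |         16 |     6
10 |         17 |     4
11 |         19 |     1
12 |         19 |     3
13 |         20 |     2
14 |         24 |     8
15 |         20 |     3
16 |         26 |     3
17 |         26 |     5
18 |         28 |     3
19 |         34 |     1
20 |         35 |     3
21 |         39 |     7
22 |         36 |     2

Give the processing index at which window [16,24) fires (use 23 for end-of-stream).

16

i=0 t=0 v=5: → [0,8); WM=-1
i=1 t=3 v=3: → [0,8); WM=2
i=2 t=3 v=4: → [0,8); WM=2
i=3 t=5 v=8: → [0,8); WM=4
i=4 t=6 v=6: → [0,8); WM=5
i=5 t=6 v=9: → [0,8); WM=5
i=6 t=8 v=1: → [8,16); WM=7
i=7 t=9 v=5: → [8,16); WM=8; [0,8) fires=6
i=8 t=12 v=7: → [8,16); WM=11
i=9 t=16 v=6: → [16,24); WM=15
i=10 t=17 v=4: → [16,24); WM=16; [8,16) fires=3
i=11 t=19 v=1: → [16,24); WM=18
i=12 t=19 v=3: → [16,24); WM=18
i=13 t=20 v=2: → [16,24); WM=19
i=14 t=24 v=8: → [24,32); WM=23
i=15 t=20 v=3: → [16,24); WM=23
i=16 t=26 v=3: → [24,32); WM=25; [16,24) fires=6
i=17 t=26 v=5: → [24,32); WM=25
i=18 t=28 v=3: → [24,32); WM=27
i=19 t=34 v=1: → [32,40); WM=33; [24,32) fires=4
i=20 t=35 v=3: → [32,40); WM=34
i=21 t=39 v=7: → [32,40); WM=38
i=22 t=36 v=2: → [32,40); WM=38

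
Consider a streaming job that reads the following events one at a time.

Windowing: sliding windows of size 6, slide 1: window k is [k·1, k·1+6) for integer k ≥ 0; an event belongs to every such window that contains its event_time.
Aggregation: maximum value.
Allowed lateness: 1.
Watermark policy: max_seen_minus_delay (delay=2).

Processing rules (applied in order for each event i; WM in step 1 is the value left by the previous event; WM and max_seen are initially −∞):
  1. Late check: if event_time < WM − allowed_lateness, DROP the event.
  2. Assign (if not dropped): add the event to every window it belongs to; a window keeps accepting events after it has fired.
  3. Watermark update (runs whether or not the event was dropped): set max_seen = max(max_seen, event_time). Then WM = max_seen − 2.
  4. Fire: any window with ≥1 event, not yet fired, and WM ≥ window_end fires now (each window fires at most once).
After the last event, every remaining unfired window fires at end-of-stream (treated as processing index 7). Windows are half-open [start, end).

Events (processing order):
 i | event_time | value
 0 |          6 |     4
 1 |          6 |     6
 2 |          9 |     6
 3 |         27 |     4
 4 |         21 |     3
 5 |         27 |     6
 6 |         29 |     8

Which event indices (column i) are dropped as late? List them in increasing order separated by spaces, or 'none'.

4

i=0 t=6 v=4: → [6,12),[5,11),[4,10),[3,9),[2,8),[1,7); WM=4
i=1 t=6 v=6: → [6,12),[5,11),[4,10),[3,9),[2,8),[1,7); WM=4
i=2 t=9 v=6: → [9,15),[8,14),[7,13),[6,12),[5,11),[4,10); WM=7; [1,7) fires=6
i=3 t=27 v=4: → [27,33),[26,32),[25,31),[24,30),[23,29),[22,28); WM=25; [2,8) fires=6 [3,9) fires=6 [4,10) fires=6 [5,11) fires=6 [6,12) fires=6 [7,13) fires=6 [8,14) fires=6 [9,15) fires=6
i=4 t=21 v=3: DROP (t<25-1); WM=25
i=5 t=27 v=6: → [27,33),[26,32),[25,31),[24,30),[23,29),[22,28); WM=25
i=6 t=29 v=8: → [29,35),[28,34),[27,33),[26,32),[25,31),[24,30); WM=27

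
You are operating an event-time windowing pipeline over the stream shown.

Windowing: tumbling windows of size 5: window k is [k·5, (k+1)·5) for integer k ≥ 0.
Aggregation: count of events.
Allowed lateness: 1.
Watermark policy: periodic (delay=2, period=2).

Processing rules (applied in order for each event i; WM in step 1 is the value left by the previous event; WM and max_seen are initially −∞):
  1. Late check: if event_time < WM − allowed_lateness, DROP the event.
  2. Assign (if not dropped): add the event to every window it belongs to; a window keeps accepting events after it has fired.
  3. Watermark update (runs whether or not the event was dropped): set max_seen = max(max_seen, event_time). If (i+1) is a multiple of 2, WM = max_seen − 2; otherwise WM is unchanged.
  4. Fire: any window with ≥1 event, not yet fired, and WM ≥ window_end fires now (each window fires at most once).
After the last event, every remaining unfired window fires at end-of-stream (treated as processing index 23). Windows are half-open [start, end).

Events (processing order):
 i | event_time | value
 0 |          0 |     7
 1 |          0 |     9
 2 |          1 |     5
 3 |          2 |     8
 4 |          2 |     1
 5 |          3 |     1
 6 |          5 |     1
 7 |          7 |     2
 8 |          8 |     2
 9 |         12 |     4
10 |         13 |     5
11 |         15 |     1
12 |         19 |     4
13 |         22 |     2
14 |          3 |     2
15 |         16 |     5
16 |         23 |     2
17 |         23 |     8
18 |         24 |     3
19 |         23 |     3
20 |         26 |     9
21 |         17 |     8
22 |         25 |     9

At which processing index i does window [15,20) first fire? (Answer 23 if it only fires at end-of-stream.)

i=0 t=0 v=7: → [0,5); WM=−∞
i=1 t=0 v=9: → [0,5); WM=-2
i=2 t=1 v=5: → [0,5); WM=-2
i=3 t=2 v=8: → [0,5); WM=0
i=4 t=2 v=1: → [0,5); WM=0
i=5 t=3 v=1: → [0,5); WM=1
i=6 t=5 v=1: → [5,10); WM=1
i=7 t=7 v=2: → [5,10); WM=5; [0,5) fires=6
i=8 t=8 v=2: → [5,10); WM=5
i=9 t=12 v=4: → [10,15); WM=10; [5,10) fires=3
i=10 t=13 v=5: → [10,15); WM=10
i=11 t=15 v=1: → [15,20); WM=13
i=12 t=19 v=4: → [15,20); WM=13
i=13 t=22 v=2: → [20,25); WM=20; [10,15) fires=2 [15,20) fires=2
i=14 t=3 v=2: DROP (t<20-1); WM=20
i=15 t=16 v=5: DROP (t<20-1); WM=20
i=16 t=23 v=2: → [20,25); WM=20
i=17 t=23 v=8: → [20,25); WM=21
i=18 t=24 v=3: → [20,25); WM=21
i=19 t=23 v=3: → [20,25); WM=22
i=20 t=26 v=9: → [25,30); WM=22
i=21 t=17 v=8: DROP (t<22-1); WM=24
i=22 t=25 v=9: → [25,30); WM=24

13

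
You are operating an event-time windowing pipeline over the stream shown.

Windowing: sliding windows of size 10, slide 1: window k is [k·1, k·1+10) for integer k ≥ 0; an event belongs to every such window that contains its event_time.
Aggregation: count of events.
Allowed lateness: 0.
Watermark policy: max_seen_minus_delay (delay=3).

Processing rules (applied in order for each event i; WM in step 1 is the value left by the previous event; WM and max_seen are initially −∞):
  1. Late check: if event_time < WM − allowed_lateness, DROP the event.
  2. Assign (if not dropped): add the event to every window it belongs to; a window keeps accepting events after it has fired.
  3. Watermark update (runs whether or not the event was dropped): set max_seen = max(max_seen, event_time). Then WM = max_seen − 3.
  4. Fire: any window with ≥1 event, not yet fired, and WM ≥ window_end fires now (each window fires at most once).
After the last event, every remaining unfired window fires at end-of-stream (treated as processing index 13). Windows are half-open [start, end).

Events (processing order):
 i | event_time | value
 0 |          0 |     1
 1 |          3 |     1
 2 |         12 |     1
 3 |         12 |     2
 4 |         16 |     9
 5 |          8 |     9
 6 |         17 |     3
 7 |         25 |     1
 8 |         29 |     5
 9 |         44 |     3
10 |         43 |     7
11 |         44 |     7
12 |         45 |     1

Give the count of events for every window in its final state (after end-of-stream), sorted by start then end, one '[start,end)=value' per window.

[0,10)=2 [1,11)=1 [2,12)=1 [3,13)=3 [4,14)=2 [5,15)=2 [6,16)=2 [7,17)=3 [8,18)=4 [9,19)=4 [10,20)=4 [11,21)=4 [12,22)=4 [13,23)=2 [14,24)=2 [15,25)=2 [16,26)=3 [17,27)=2 [18,28)=1 [19,29)=1 [20,30)=2 [21,31)=2 [22,32)=2 [23,33)=2 [24,34)=2 [25,35)=2 [26,36)=1 [27,37)=1 [28,38)=1 [29,39)=1 [34,44)=1 [35,45)=3 [36,46)=4 [37,47)=4 [38,48)=4 [39,49)=4 [40,50)=4 [41,51)=4 [42,52)=4 [43,53)=4 [44,54)=3 [45,55)=1

i=0 t=0 v=1: → [0,10); WM=-3
i=1 t=3 v=1: → [3,13),[2,12),[1,11),[0,10); WM=0
i=2 t=12 v=1: → [12,22),[11,21),[10,20),[9,19),[8,18),[7,17),[6,16),[5,15),[4,14),[3,13); WM=9
i=3 t=12 v=2: → [12,22),[11,21),[10,20),[9,19),[8,18),[7,17),[6,16),[5,15),[4,14),[3,13); WM=9
i=4 t=16 v=9: → [16,26),[15,25),[14,24),[13,23),[12,22),[11,21),[10,20),[9,19),[8,18),[7,17); WM=13; [0,10) fires=2 [1,11) fires=1 [2,12) fires=1 [3,13) fires=3
i=5 t=8 v=9: DROP (t<13-0); WM=13
i=6 t=17 v=3: → [17,27),[16,26),[15,25),[14,24),[13,23),[12,22),[11,21),[10,20),[9,19),[8,18); WM=14; [4,14) fires=2
i=7 t=25 v=1: → [25,35),[24,34),[23,33),[22,32),[21,31),[20,30),[19,29),[18,28),[17,27),[16,26); WM=22; [5,15) fires=2 [6,16) fires=2 [7,17) fires=3 [8,18) fires=4 [9,19) fires=4 [10,20) fires=4 [11,21) fires=4 [12,22) fires=4
i=8 t=29 v=5: → [29,39),[28,38),[27,37),[26,36),[25,35),[24,34),[23,33),[22,32),[21,31),[20,30); WM=26; [13,23) fires=2 [14,24) fires=2 [15,25) fires=2 [16,26) fires=3
i=9 t=44 v=3: → [44,54),[43,53),[42,52),[41,51),[40,50),[39,49),[38,48),[37,47),[36,46),[35,45); WM=41; [17,27) fires=2 [18,28) fires=1 [19,29) fires=1 [20,30) fires=2 [21,31) fires=2 [22,32) fires=2 [23,33) fires=2 [24,34) fires=2 [25,35) fires=2 [26,36) fires=1 [27,37) fires=1 [28,38) fires=1 [29,39) fires=1
i=10 t=43 v=7: → [43,53),[42,52),[41,51),[40,50),[39,49),[38,48),[37,47),[36,46),[35,45),[34,44); WM=41
i=11 t=44 v=7: → [44,54),[43,53),[42,52),[41,51),[40,50),[39,49),[38,48),[37,47),[36,46),[35,45); WM=41
i=12 t=45 v=1: → [45,55),[44,54),[43,53),[42,52),[41,51),[40,50),[39,49),[38,48),[37,47),[36,46); WM=42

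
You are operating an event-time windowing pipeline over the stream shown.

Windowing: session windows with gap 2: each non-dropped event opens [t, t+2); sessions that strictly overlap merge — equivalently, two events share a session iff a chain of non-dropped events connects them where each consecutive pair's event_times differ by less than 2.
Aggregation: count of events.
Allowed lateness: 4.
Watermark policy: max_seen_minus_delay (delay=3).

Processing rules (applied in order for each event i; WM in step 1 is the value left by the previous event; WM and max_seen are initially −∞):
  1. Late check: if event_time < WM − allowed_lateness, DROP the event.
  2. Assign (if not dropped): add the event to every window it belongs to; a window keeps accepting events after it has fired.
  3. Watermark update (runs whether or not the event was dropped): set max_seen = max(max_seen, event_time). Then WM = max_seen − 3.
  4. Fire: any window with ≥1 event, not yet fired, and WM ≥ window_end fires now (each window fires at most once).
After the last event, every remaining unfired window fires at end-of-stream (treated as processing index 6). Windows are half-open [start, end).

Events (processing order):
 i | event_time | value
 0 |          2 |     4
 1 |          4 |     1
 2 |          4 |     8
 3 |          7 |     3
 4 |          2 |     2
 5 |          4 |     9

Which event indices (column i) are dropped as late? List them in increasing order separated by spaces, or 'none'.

none

i=0 t=2 v=4: → [2,4); WM=-1
i=1 t=4 v=1: → [4,6); WM=1
i=2 t=4 v=8: → [4,6); WM=1
i=3 t=7 v=3: → [7,9); WM=4
i=4 t=2 v=2: → [2,4); WM=4
i=5 t=4 v=9: → [4,6); WM=4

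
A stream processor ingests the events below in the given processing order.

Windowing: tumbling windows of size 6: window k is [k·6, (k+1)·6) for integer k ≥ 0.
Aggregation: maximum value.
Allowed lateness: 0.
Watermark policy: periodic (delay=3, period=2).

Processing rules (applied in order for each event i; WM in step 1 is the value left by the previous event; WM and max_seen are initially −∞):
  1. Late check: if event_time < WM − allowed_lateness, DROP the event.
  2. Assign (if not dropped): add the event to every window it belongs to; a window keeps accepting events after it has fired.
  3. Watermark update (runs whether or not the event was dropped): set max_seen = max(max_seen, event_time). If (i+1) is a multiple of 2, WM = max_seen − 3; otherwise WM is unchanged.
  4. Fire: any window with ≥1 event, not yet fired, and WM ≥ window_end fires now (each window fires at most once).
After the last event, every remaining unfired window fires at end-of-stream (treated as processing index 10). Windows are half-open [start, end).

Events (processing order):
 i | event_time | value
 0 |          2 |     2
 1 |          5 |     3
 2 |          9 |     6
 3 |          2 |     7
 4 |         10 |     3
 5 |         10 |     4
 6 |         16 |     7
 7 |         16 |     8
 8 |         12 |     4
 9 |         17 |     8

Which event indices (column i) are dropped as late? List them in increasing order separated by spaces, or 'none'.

8

i=0 t=2 v=2: → [0,6); WM=−∞
i=1 t=5 v=3: → [0,6); WM=2
i=2 t=9 v=6: → [6,12); WM=2
i=3 t=2 v=7: → [0,6); WM=6; [0,6) fires=7
i=4 t=10 v=3: → [6,12); WM=6
i=5 t=10 v=4: → [6,12); WM=7
i=6 t=16 v=7: → [12,18); WM=7
i=7 t=16 v=8: → [12,18); WM=13; [6,12) fires=6
i=8 t=12 v=4: DROP (t<13-0); WM=13
i=9 t=17 v=8: → [12,18); WM=14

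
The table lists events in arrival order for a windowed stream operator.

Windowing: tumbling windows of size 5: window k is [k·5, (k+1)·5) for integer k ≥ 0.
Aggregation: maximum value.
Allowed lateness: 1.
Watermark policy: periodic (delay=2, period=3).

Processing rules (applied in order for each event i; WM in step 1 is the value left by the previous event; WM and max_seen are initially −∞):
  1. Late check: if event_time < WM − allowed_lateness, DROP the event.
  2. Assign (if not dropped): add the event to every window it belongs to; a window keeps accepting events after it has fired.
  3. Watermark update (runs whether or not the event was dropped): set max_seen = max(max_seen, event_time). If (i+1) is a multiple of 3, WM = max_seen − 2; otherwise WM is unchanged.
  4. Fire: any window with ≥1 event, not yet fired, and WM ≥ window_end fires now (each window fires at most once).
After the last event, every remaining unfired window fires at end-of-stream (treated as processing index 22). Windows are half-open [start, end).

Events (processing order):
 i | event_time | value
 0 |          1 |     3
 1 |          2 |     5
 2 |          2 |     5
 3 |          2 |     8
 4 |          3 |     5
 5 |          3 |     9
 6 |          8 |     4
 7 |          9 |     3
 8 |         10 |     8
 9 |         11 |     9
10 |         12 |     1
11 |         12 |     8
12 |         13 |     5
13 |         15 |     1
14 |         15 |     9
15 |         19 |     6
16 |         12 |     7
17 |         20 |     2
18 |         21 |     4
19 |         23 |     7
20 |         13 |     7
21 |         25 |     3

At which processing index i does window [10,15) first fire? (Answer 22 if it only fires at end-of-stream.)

17

i=0 t=1 v=3: → [0,5); WM=−∞
i=1 t=2 v=5: → [0,5); WM=−∞
i=2 t=2 v=5: → [0,5); WM=0
i=3 t=2 v=8: → [0,5); WM=0
i=4 t=3 v=5: → [0,5); WM=0
i=5 t=3 v=9: → [0,5); WM=1
i=6 t=8 v=4: → [5,10); WM=1
i=7 t=9 v=3: → [5,10); WM=1
i=8 t=10 v=8: → [10,15); WM=8; [0,5) fires=9
i=9 t=11 v=9: → [10,15); WM=8
i=10 t=12 v=1: → [10,15); WM=8
i=11 t=12 v=8: → [10,15); WM=10; [5,10) fires=4
i=12 t=13 v=5: → [10,15); WM=10
i=13 t=15 v=1: → [15,20); WM=10
i=14 t=15 v=9: → [15,20); WM=13
i=15 t=19 v=6: → [15,20); WM=13
i=16 t=12 v=7: → [10,15); WM=13
i=17 t=20 v=2: → [20,25); WM=18; [10,15) fires=9
i=18 t=21 v=4: → [20,25); WM=18
i=19 t=23 v=7: → [20,25); WM=18
i=20 t=13 v=7: DROP (t<18-1); WM=21; [15,20) fires=9
i=21 t=25 v=3: → [25,30); WM=21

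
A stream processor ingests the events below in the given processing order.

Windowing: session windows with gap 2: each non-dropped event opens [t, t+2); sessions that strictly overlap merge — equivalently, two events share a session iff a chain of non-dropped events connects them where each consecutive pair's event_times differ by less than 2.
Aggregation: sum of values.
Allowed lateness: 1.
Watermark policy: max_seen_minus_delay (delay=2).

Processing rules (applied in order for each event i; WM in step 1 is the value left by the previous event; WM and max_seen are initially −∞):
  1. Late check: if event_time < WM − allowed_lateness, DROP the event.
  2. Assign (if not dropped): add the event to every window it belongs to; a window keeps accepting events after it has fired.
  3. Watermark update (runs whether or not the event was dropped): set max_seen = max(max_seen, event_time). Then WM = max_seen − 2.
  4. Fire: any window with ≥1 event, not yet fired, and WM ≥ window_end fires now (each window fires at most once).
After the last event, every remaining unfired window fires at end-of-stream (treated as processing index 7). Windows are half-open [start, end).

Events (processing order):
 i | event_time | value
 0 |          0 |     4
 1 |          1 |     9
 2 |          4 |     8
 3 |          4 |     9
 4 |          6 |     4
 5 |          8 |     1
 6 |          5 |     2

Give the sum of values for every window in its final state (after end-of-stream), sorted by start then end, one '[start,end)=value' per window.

[0,3)=13 [4,8)=23 [8,10)=1

i=0 t=0 v=4: → [0,2); WM=-2
i=1 t=1 v=9: → [0,3); WM=-1
i=2 t=4 v=8: → [4,6); WM=2
i=3 t=4 v=9: → [4,6); WM=2
i=4 t=6 v=4: → [6,8); WM=4
i=5 t=8 v=1: → [8,10); WM=6
i=6 t=5 v=2: → [4,8); WM=6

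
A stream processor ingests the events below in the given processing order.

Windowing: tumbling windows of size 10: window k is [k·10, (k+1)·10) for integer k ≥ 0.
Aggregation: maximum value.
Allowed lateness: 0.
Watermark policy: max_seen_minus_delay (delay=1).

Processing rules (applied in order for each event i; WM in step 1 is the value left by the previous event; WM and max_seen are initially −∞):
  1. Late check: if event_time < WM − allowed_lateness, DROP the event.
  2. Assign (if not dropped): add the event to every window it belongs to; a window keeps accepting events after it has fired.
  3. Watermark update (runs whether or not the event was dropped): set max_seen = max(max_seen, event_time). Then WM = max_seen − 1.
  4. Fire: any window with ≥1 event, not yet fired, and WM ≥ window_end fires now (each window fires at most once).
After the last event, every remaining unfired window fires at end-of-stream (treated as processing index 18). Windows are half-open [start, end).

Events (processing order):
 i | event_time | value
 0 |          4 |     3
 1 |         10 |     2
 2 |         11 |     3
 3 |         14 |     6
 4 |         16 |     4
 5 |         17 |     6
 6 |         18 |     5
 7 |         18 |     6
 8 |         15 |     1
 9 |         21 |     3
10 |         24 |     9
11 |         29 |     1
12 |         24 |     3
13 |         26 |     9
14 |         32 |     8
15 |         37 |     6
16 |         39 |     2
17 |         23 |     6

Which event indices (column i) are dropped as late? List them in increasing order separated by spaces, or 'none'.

i=0 t=4 v=3: → [0,10); WM=3
i=1 t=10 v=2: → [10,20); WM=9
i=2 t=11 v=3: → [10,20); WM=10; [0,10) fires=3
i=3 t=14 v=6: → [10,20); WM=13
i=4 t=16 v=4: → [10,20); WM=15
i=5 t=17 v=6: → [10,20); WM=16
i=6 t=18 v=5: → [10,20); WM=17
i=7 t=18 v=6: → [10,20); WM=17
i=8 t=15 v=1: DROP (t<17-0); WM=17
i=9 t=21 v=3: → [20,30); WM=20; [10,20) fires=6
i=10 t=24 v=9: → [20,30); WM=23
i=11 t=29 v=1: → [20,30); WM=28
i=12 t=24 v=3: DROP (t<28-0); WM=28
i=13 t=26 v=9: DROP (t<28-0); WM=28
i=14 t=32 v=8: → [30,40); WM=31; [20,30) fires=9
i=15 t=37 v=6: → [30,40); WM=36
i=16 t=39 v=2: → [30,40); WM=38
i=17 t=23 v=6: DROP (t<38-0); WM=38

8 12 13 17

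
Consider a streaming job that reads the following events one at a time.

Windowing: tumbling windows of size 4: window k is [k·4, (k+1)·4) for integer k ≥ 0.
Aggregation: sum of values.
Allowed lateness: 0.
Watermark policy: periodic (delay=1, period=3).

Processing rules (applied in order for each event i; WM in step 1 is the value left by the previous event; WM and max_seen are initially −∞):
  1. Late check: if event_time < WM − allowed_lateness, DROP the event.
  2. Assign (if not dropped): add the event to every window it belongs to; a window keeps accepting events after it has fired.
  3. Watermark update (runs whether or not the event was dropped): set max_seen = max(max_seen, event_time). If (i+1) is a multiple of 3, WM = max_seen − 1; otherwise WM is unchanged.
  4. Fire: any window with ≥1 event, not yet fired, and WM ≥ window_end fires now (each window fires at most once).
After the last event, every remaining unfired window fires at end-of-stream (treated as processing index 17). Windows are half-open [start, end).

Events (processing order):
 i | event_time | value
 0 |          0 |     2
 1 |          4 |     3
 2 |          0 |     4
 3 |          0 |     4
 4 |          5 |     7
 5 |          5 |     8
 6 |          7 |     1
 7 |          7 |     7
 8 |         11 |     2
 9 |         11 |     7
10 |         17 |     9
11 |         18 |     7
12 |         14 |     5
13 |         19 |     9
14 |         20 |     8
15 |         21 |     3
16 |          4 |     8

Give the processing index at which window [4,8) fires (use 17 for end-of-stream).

i=0 t=0 v=2: → [0,4); WM=−∞
i=1 t=4 v=3: → [4,8); WM=−∞
i=2 t=0 v=4: → [0,4); WM=3
i=3 t=0 v=4: DROP (t<3-0); WM=3
i=4 t=5 v=7: → [4,8); WM=3
i=5 t=5 v=8: → [4,8); WM=4; [0,4) fires=6
i=6 t=7 v=1: → [4,8); WM=4
i=7 t=7 v=7: → [4,8); WM=4
i=8 t=11 v=2: → [8,12); WM=10; [4,8) fires=26
i=9 t=11 v=7: → [8,12); WM=10
i=10 t=17 v=9: → [16,20); WM=10
i=11 t=18 v=7: → [16,20); WM=17; [8,12) fires=9
i=12 t=14 v=5: DROP (t<17-0); WM=17
i=13 t=19 v=9: → [16,20); WM=17
i=14 t=20 v=8: → [20,24); WM=19
i=15 t=21 v=3: → [20,24); WM=19
i=16 t=4 v=8: DROP (t<19-0); WM=19

8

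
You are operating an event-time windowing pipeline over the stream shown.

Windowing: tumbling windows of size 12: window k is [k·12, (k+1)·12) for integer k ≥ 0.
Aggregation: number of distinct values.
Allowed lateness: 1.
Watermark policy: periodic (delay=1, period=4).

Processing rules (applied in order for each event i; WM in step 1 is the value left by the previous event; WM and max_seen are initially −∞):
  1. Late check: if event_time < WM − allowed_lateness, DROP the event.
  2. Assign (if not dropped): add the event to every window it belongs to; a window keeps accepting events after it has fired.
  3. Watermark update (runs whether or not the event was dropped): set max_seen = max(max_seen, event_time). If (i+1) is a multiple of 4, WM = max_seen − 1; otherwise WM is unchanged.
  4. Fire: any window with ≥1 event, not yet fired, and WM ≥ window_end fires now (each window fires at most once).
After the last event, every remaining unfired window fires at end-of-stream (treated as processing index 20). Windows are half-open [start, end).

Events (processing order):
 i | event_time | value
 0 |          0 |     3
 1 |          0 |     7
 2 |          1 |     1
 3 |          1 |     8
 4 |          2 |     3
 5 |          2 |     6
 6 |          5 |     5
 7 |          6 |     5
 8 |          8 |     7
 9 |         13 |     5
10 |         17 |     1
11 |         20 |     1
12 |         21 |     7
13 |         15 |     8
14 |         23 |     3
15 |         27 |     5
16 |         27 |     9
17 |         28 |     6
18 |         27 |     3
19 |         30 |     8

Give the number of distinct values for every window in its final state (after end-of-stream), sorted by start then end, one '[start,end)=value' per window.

i=0 t=0 v=3: → [0,12); WM=−∞
i=1 t=0 v=7: → [0,12); WM=−∞
i=2 t=1 v=1: → [0,12); WM=−∞
i=3 t=1 v=8: → [0,12); WM=0
i=4 t=2 v=3: → [0,12); WM=0
i=5 t=2 v=6: → [0,12); WM=0
i=6 t=5 v=5: → [0,12); WM=0
i=7 t=6 v=5: → [0,12); WM=5
i=8 t=8 v=7: → [0,12); WM=5
i=9 t=13 v=5: → [12,24); WM=5
i=10 t=17 v=1: → [12,24); WM=5
i=11 t=20 v=1: → [12,24); WM=19; [0,12) fires=6
i=12 t=21 v=7: → [12,24); WM=19
i=13 t=15 v=8: DROP (t<19-1); WM=19
i=14 t=23 v=3: → [12,24); WM=19
i=15 t=27 v=5: → [24,36); WM=26; [12,24) fires=4
i=16 t=27 v=9: → [24,36); WM=26
i=17 t=28 v=6: → [24,36); WM=26
i=18 t=27 v=3: → [24,36); WM=26
i=19 t=30 v=8: → [24,36); WM=29

[0,12)=6 [12,24)=4 [24,36)=5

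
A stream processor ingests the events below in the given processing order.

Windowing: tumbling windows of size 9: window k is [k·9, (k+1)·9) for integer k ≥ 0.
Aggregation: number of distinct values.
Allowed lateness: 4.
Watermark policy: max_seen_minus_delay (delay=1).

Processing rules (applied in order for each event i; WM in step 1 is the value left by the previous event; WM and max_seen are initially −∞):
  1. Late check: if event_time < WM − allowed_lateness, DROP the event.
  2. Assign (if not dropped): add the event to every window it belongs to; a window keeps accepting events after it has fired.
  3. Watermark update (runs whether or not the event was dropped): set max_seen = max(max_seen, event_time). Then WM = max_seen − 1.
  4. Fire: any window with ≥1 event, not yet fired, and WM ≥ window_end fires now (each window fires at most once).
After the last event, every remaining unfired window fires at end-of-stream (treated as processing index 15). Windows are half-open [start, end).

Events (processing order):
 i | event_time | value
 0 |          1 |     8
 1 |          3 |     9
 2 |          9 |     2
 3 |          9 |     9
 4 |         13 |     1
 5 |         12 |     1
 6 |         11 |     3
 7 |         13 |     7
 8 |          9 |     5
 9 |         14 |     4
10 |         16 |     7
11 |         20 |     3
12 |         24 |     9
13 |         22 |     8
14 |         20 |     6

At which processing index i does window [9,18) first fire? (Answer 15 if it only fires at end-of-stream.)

11

i=0 t=1 v=8: → [0,9); WM=0
i=1 t=3 v=9: → [0,9); WM=2
i=2 t=9 v=2: → [9,18); WM=8
i=3 t=9 v=9: → [9,18); WM=8
i=4 t=13 v=1: → [9,18); WM=12; [0,9) fires=2
i=5 t=12 v=1: → [9,18); WM=12
i=6 t=11 v=3: → [9,18); WM=12
i=7 t=13 v=7: → [9,18); WM=12
i=8 t=9 v=5: → [9,18); WM=12
i=9 t=14 v=4: → [9,18); WM=13
i=10 t=16 v=7: → [9,18); WM=15
i=11 t=20 v=3: → [18,27); WM=19; [9,18) fires=7
i=12 t=24 v=9: → [18,27); WM=23
i=13 t=22 v=8: → [18,27); WM=23
i=14 t=20 v=6: → [18,27); WM=23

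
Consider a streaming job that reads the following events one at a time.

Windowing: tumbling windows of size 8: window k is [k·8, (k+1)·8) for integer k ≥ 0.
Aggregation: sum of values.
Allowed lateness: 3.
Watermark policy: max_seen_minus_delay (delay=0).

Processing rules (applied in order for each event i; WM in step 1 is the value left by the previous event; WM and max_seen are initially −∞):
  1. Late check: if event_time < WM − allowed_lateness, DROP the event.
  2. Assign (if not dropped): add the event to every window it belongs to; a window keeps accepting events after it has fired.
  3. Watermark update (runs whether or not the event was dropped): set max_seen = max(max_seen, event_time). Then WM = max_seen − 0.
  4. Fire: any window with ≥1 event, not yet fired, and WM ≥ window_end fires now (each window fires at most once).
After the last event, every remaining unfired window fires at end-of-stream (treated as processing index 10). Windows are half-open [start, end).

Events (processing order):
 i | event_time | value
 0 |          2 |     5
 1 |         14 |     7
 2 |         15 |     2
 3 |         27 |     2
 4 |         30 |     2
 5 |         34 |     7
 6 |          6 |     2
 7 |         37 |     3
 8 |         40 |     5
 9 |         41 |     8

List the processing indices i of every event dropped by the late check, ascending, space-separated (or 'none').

6

i=0 t=2 v=5: → [0,8); WM=2
i=1 t=14 v=7: → [8,16); WM=14; [0,8) fires=5
i=2 t=15 v=2: → [8,16); WM=15
i=3 t=27 v=2: → [24,32); WM=27; [8,16) fires=9
i=4 t=30 v=2: → [24,32); WM=30
i=5 t=34 v=7: → [32,40); WM=34; [24,32) fires=4
i=6 t=6 v=2: DROP (t<34-3); WM=34
i=7 t=37 v=3: → [32,40); WM=37
i=8 t=40 v=5: → [40,48); WM=40; [32,40) fires=10
i=9 t=41 v=8: → [40,48); WM=41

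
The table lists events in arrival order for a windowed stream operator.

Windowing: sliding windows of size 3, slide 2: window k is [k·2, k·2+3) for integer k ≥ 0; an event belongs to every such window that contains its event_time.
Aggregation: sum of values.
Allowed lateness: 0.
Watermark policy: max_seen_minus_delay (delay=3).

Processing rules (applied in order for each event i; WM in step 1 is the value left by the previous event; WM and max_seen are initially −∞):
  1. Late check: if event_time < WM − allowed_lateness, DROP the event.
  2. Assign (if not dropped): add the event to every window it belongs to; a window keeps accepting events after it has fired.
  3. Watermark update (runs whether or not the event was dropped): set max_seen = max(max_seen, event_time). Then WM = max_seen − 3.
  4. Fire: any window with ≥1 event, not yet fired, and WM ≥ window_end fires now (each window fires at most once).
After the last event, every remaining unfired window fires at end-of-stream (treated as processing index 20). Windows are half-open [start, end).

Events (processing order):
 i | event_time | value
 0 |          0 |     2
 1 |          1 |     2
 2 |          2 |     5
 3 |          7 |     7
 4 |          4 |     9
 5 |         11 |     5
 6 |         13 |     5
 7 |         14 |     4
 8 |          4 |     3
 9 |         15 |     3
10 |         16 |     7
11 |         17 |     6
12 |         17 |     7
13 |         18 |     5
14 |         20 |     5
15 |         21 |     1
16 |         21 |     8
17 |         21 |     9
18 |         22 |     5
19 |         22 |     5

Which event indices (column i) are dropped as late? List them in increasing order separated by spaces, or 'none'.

8

i=0 t=0 v=2: → [0,3); WM=-3
i=1 t=1 v=2: → [0,3); WM=-2
i=2 t=2 v=5: → [2,5),[0,3); WM=-1
i=3 t=7 v=7: → [6,9); WM=4; [0,3) fires=9
i=4 t=4 v=9: → [4,7),[2,5); WM=4
i=5 t=11 v=5: → [10,13); WM=8; [2,5) fires=14 [4,7) fires=9
i=6 t=13 v=5: → [12,15); WM=10; [6,9) fires=7
i=7 t=14 v=4: → [14,17),[12,15); WM=11
i=8 t=4 v=3: DROP (t<11-0); WM=11
i=9 t=15 v=3: → [14,17); WM=12
i=10 t=16 v=7: → [16,19),[14,17); WM=13; [10,13) fires=5
i=11 t=17 v=6: → [16,19); WM=14
i=12 t=17 v=7: → [16,19); WM=14
i=13 t=18 v=5: → [18,21),[16,19); WM=15; [12,15) fires=9
i=14 t=20 v=5: → [20,23),[18,21); WM=17; [14,17) fires=14
i=15 t=21 v=1: → [20,23); WM=18
i=16 t=21 v=8: → [20,23); WM=18
i=17 t=21 v=9: → [20,23); WM=18
i=18 t=22 v=5: → [22,25),[20,23); WM=19; [16,19) fires=25
i=19 t=22 v=5: → [22,25),[20,23); WM=19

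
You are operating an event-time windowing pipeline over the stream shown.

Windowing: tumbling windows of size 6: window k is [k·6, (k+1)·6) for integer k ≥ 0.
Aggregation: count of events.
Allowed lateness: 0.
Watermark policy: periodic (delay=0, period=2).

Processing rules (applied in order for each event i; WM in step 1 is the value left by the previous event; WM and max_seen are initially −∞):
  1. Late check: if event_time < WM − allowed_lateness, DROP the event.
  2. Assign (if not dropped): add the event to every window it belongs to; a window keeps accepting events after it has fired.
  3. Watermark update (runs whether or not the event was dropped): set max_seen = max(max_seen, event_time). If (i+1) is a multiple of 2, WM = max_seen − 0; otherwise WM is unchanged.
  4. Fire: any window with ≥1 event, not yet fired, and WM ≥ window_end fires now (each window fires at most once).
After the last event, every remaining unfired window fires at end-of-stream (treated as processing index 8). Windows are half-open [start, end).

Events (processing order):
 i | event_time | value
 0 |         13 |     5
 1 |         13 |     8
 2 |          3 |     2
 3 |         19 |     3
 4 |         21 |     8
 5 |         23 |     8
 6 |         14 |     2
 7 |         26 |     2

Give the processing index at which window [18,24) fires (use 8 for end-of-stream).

i=0 t=13 v=5: → [12,18); WM=−∞
i=1 t=13 v=8: → [12,18); WM=13
i=2 t=3 v=2: DROP (t<13-0); WM=13
i=3 t=19 v=3: → [18,24); WM=19; [12,18) fires=2
i=4 t=21 v=8: → [18,24); WM=19
i=5 t=23 v=8: → [18,24); WM=23
i=6 t=14 v=2: DROP (t<23-0); WM=23
i=7 t=26 v=2: → [24,30); WM=26; [18,24) fires=3

7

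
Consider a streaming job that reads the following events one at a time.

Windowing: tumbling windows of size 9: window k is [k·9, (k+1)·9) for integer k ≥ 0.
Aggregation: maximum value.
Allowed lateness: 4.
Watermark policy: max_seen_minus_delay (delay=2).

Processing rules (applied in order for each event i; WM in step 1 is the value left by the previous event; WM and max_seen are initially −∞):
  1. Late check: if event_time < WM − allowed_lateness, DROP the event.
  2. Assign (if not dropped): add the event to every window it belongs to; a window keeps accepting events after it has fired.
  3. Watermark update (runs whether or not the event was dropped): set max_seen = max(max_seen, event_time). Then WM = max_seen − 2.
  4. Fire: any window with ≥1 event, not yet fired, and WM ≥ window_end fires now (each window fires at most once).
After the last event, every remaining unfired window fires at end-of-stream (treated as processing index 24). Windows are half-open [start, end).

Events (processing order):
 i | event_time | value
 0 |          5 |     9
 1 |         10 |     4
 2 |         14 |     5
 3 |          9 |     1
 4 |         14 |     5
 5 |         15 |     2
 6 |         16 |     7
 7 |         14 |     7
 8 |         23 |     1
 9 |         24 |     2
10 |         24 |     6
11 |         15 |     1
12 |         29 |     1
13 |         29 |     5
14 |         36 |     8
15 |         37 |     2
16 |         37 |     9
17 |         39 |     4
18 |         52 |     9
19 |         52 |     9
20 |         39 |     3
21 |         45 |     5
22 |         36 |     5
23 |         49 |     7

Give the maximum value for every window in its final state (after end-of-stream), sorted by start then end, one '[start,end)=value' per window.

i=0 t=5 v=9: → [0,9); WM=3
i=1 t=10 v=4: → [9,18); WM=8
i=2 t=14 v=5: → [9,18); WM=12; [0,9) fires=9
i=3 t=9 v=1: → [9,18); WM=12
i=4 t=14 v=5: → [9,18); WM=12
i=5 t=15 v=2: → [9,18); WM=13
i=6 t=16 v=7: → [9,18); WM=14
i=7 t=14 v=7: → [9,18); WM=14
i=8 t=23 v=1: → [18,27); WM=21; [9,18) fires=7
i=9 t=24 v=2: → [18,27); WM=22
i=10 t=24 v=6: → [18,27); WM=22
i=11 t=15 v=1: DROP (t<22-4); WM=22
i=12 t=29 v=1: → [27,36); WM=27; [18,27) fires=6
i=13 t=29 v=5: → [27,36); WM=27
i=14 t=36 v=8: → [36,45); WM=34
i=15 t=37 v=2: → [36,45); WM=35
i=16 t=37 v=9: → [36,45); WM=35
i=17 t=39 v=4: → [36,45); WM=37; [27,36) fires=5
i=18 t=52 v=9: → [45,54); WM=50; [36,45) fires=9
i=19 t=52 v=9: → [45,54); WM=50
i=20 t=39 v=3: DROP (t<50-4); WM=50
i=21 t=45 v=5: DROP (t<50-4); WM=50
i=22 t=36 v=5: DROP (t<50-4); WM=50
i=23 t=49 v=7: → [45,54); WM=50

[0,9)=9 [9,18)=7 [18,27)=6 [27,36)=5 [36,45)=9 [45,54)=9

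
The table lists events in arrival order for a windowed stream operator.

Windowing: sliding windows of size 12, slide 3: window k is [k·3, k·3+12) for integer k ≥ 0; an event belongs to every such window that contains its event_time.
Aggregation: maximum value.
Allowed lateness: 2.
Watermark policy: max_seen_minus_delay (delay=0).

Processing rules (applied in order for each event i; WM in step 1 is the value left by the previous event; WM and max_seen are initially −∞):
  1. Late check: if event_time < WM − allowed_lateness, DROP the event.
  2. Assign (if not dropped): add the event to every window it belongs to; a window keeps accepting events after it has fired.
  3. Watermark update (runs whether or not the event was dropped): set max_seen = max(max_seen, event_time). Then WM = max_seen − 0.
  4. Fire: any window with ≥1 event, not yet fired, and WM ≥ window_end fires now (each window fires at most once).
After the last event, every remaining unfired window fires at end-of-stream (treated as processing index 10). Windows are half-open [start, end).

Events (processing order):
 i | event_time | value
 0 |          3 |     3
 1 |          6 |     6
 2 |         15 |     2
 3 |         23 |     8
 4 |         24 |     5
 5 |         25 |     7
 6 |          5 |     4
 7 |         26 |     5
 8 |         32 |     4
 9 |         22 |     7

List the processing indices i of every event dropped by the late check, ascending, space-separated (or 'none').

6 9

i=0 t=3 v=3: → [3,15),[0,12); WM=3
i=1 t=6 v=6: → [6,18),[3,15),[0,12); WM=6
i=2 t=15 v=2: → [15,27),[12,24),[9,21),[6,18); WM=15; [0,12) fires=6 [3,15) fires=6
i=3 t=23 v=8: → [21,33),[18,30),[15,27),[12,24); WM=23; [6,18) fires=6 [9,21) fires=2
i=4 t=24 v=5: → [24,36),[21,33),[18,30),[15,27); WM=24; [12,24) fires=8
i=5 t=25 v=7: → [24,36),[21,33),[18,30),[15,27); WM=25
i=6 t=5 v=4: DROP (t<25-2); WM=25
i=7 t=26 v=5: → [24,36),[21,33),[18,30),[15,27); WM=26
i=8 t=32 v=4: → [30,42),[27,39),[24,36),[21,33); WM=32; [15,27) fires=8 [18,30) fires=8
i=9 t=22 v=7: DROP (t<32-2); WM=32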